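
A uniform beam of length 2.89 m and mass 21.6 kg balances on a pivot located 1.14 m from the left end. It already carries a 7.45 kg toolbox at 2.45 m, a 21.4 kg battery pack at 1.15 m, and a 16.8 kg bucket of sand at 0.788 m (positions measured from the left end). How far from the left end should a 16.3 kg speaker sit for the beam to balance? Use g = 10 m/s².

Take moments about the pivot (at 1.14 m from the left end).
Beam weight: 21.6 × 10 = 216 N down at 1.445 m → arm 0.305 m, τ = 216 × 0.305 = 65.88 N·m clockwise.
Toolbox: 7.45 × 10 = 74.5 N down at 2.45 m → arm 1.31 m, τ = 74.5 × 1.31 = 97.59 N·m clockwise.
Battery pack: 21.4 × 10 = 214 N down at 1.15 m → arm 0.01 m, τ = 214 × 0.01 = 2.14 N·m clockwise.
Bucket of sand: 16.8 × 10 = 168 N down at 0.788 m → arm 0.352 m, τ = 168 × 0.352 = 59.14 N·m counterclockwise.
Net moment of existing loads = 106.5 N·m clockwise.
The speaker weighs 16.3 × 10 = 163 N and must supply an equal counterclockwise moment, so its lever arm about the pivot is 106.5 / 163 = 0.653 m.
That puts it at 1.14 − 0.653 = 0.487 m from the left end.

x ≈ 0.487 m from the left end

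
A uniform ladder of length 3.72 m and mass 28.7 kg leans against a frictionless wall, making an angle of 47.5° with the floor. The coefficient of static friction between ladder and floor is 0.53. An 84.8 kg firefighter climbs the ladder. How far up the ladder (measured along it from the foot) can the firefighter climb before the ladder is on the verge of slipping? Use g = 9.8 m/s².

About the foot of the ladder:
Ladder weight 28.7×9.8 = 281.3 N acts at 1.86 m along the ladder; its horizontal arm is 1.86·cos47.5° = 1.257 m → τ = 353.6 N·m clockwise.
Firefighter weight 84.8×9.8 = 831 N at distance d → arm d·cos47.5° → τ = 831·d·0.6756 clockwise.
Wall normal N at the top has arm L sinθ = 2.743 m counterclockwise, so Στ = 0 gives N·2.743 = 353.6 + 561.4·d.
ΣFy = 0 ⇒ N_floor = 1112 N, so the maximum friction is μ_s·N_floor = 0.53×1112 = 589.4 N. ΣFx = 0 ⇒ N_wall = f, so at the slipping point N = 589.4 N.
Substituting: 589.4×2.743 = 353.6 + 561.4·d ⇒ d = (1617 − 353.6) / 561.4 = 2.25 m.

d ≈ 2.25 m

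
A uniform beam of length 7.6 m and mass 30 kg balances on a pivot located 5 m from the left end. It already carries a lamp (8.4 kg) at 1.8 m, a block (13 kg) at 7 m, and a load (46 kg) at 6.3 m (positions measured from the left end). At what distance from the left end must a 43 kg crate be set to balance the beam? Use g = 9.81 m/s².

x ≈ 4.47 m from the left end

Sum moments about the pivot (at 5 m from the left end) (the support reaction has zero arm there).
Beam weight: 30 × 9.81 = 294.3 N down at 3.8 m → arm 1.2 m, τ = 294.3 × 1.2 = 353.2 N·m counterclockwise.
Lamp: 8.4 × 9.81 = 82.4 N down at 1.8 m → arm 3.2 m, τ = 82.4 × 3.2 = 263.7 N·m counterclockwise.
Block: 13 × 9.81 = 127.5 N down at 7 m → arm 2 m, τ = 127.5 × 2 = 255 N·m clockwise.
Load: 46 × 9.81 = 451.3 N down at 6.3 m → arm 1.3 m, τ = 451.3 × 1.3 = 586.7 N·m clockwise.
Net moment of existing loads = 224.8 N·m clockwise.
The crate weighs 43 × 9.81 = 421.8 N and must supply an equal counterclockwise moment, so its lever arm about the pivot is 224.8 / 421.8 = 0.533 m.
That puts it at 5 − 0.533 = 4.47 m from the left end.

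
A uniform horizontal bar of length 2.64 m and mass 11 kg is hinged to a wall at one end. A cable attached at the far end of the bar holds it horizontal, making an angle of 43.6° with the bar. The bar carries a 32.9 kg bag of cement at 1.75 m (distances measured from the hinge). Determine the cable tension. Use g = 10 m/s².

About the hinge:
Beam weight: 11 × 10 = 110 N down at 1.32 m → arm 1.32 m, τ = 110 × 1.32 = 145.2 N·m clockwise.
Bag of cement: 32.9 × 10 = 329 N down at 1.75 m → arm 1.75 m, τ = 329 × 1.75 = 575.8 N·m clockwise.
Total clockwise load moment = 721 N·m.
The cable tension T acts at 2.64 m; only its component perpendicular to the bar, T sinθ, produces torque. sin 43.6° = 0.6896.
Στ = 0 ⇒ T × 2.64 × 0.6896 = 721 ⇒ T = 721 / 1.821 = 396 N.

T ≈ 396 N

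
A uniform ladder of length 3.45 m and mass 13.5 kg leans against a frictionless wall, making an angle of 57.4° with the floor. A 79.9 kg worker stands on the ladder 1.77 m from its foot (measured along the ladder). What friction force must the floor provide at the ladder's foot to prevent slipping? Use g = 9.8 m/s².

f ≈ 299 N

Taking torques about the foot of the ladder:
Ladder weight 13.5×9.8 = 132.3 N acts at 1.725 m along the ladder; its horizontal arm is 1.725·cos57.4° = 0.9294 m → τ = 123 N·m clockwise.
Worker: 79.9×9.8 = 783 N at 1.77 m → arm 0.9536 m → τ = 746.7 N·m clockwise.
Wall normal N acts horizontally at the top; its moment arm is the height L sinθ = 3.45·sin57.4° = 2.906 m, counterclockwise.
Στ = 0 ⇒ N × 2.906 = 869.7 ⇒ N = 299 N.
ΣFx = 0: friction at the foot balances the wall's push, so f = N_wall = 299 N.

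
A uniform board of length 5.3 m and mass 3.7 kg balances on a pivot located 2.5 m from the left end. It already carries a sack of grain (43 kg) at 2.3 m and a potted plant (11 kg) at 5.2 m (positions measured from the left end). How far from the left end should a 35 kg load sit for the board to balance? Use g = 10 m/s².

About the pivot (at 2.5 m from the left end):
Beam weight: 3.7 × 10 = 37 N down at 2.65 m → arm 0.15 m, τ = 37 × 0.15 = 5.55 N·m clockwise.
Sack of grain: 43 × 10 = 430 N down at 2.3 m → arm 0.2 m, τ = 430 × 0.2 = 86 N·m counterclockwise.
Potted plant: 11 × 10 = 110 N down at 5.2 m → arm 2.7 m, τ = 110 × 2.7 = 297 N·m clockwise.
Net moment of existing loads = 216.6 N·m clockwise.
The load weighs 35 × 10 = 350 N and must supply an equal counterclockwise moment, so its lever arm about the pivot is 216.6 / 350 = 0.619 m.
That puts it at 2.5 − 0.619 = 1.88 m from the left end.

x ≈ 1.88 m from the left end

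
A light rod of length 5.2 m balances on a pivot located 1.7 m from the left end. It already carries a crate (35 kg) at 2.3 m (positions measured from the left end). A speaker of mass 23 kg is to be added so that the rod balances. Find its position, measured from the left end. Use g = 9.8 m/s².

About the pivot (at 1.7 m from the left end):
Crate: 35 × 9.8 = 343 N down at 2.3 m → arm 0.6 m, τ = 343 × 0.6 = 205.8 N·m clockwise.
Net moment of existing loads = 205.8 N·m clockwise.
The speaker weighs 23 × 9.8 = 225.4 N and must supply an equal counterclockwise moment, so its lever arm about the pivot is 205.8 / 225.4 = 0.913 m.
That puts it at 1.7 − 0.913 = 0.787 m from the left end.

x ≈ 0.787 m from the left end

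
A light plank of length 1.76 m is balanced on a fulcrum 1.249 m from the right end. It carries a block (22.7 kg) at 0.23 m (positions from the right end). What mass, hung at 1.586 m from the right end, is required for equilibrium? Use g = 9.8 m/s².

About the fulcrum (at 1.249 m from the right end):
Block: 22.7 × 9.8 = 222.5 N down at 0.23 m → arm 1.019 m, τ = 222.5 × 1.019 = 226.7 N·m clockwise.
Net moment of known loads = 226.7 N·m clockwise.
An unknown mass m at 1.586 m has arm 0.337 m; its moment is m·g·0.337 counterclockwise.
Στ = 0 ⇒ m × 9.8 × 0.337 = 226.7 ⇒ m = 226.7 / (9.8 × 0.337) = 68.6 kg.

m ≈ 68.6 kg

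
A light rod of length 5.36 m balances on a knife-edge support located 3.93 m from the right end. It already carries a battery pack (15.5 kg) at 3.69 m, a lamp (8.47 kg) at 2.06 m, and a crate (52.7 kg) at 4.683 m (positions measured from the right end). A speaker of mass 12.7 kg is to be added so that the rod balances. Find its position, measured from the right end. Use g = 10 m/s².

x ≈ 2.35 m from the right end

Taking torques about the knife-edge support (at 3.93 m from the right end):
Battery pack: 15.5 × 10 = 155 N down at 3.69 m → arm 0.24 m, τ = 155 × 0.24 = 37.2 N·m clockwise.
Lamp: 8.47 × 10 = 84.7 N down at 2.06 m → arm 1.87 m, τ = 84.7 × 1.87 = 158.4 N·m clockwise.
Crate: 52.7 × 10 = 527 N down at 4.683 m → arm 0.753 m, τ = 527 × 0.753 = 396.8 N·m counterclockwise.
Net moment of existing loads = 201.2 N·m counterclockwise.
The speaker weighs 12.7 × 10 = 127 N and must supply an equal clockwise moment, so its lever arm about the knife-edge support is 201.2 / 127 = 1.58 m.
That puts it at 3.93 − 1.58 = 2.35 m from the right end.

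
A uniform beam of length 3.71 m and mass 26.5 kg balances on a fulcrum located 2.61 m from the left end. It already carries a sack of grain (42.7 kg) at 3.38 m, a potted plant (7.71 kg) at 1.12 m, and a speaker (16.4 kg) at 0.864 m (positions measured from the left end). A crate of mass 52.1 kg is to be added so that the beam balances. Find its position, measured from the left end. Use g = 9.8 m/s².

Take moments about the fulcrum (at 2.61 m from the left end).
Beam weight: 26.5 × 9.8 = 259.7 N down at 1.855 m → arm 0.755 m, τ = 259.7 × 0.755 = 196.1 N·m counterclockwise.
Sack of grain: 42.7 × 9.8 = 418.5 N down at 3.38 m → arm 0.77 m, τ = 418.5 × 0.77 = 322.2 N·m clockwise.
Potted plant: 7.71 × 9.8 = 75.56 N down at 1.12 m → arm 1.49 m, τ = 75.56 × 1.49 = 112.6 N·m counterclockwise.
Speaker: 16.4 × 9.8 = 160.7 N down at 0.864 m → arm 1.746 m, τ = 160.7 × 1.746 = 280.6 N·m counterclockwise.
Net moment of existing loads = 267.1 N·m counterclockwise.
The crate weighs 52.1 × 9.8 = 510.6 N and must supply an equal clockwise moment, so its lever arm about the fulcrum is 267.1 / 510.6 = 0.523 m.
That puts it at 2.61 + 0.523 = 3.13 m from the left end.

x ≈ 3.13 m from the left end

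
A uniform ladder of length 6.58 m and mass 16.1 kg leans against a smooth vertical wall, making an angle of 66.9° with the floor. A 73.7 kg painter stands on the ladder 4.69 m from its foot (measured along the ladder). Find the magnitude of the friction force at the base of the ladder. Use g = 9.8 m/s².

Take moments about the foot of the ladder.
Ladder weight 16.1×9.8 = 157.8 N acts at 3.29 m along the ladder; its horizontal arm is 3.29·cos66.9° = 1.291 m → τ = 203.7 N·m clockwise.
Painter: 73.7×9.8 = 722.3 N at 4.69 m → arm 1.84 m → τ = 1329 N·m clockwise.
Wall normal N acts horizontally at the top; its moment arm is the height L sinθ = 6.58·sin66.9° = 6.052 m, counterclockwise.
Balancing moments: N × 6.052 = 1533, giving N = 253 N.
ΣFx = 0: friction at the foot balances the wall's push, so f = N_wall = 253 N.

f ≈ 253 N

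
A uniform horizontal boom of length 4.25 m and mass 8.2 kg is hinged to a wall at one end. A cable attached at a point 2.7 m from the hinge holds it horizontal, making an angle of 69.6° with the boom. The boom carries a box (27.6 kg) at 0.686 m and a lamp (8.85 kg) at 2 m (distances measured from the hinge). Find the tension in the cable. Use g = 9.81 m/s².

T ≈ 210 N

Taking torques about the hinge:
Beam weight: 8.2 × 9.81 = 80.44 N down at 2.125 m → arm 2.125 m, τ = 80.44 × 2.125 = 170.9 N·m clockwise.
Box: 27.6 × 9.81 = 270.8 N down at 0.686 m → arm 0.686 m, τ = 270.8 × 0.686 = 185.8 N·m clockwise.
Lamp: 8.85 × 9.81 = 86.82 N down at 2 m → arm 2 m, τ = 86.82 × 2 = 173.6 N·m clockwise.
Total clockwise load moment = 530.3 N·m.
The cable tension T acts at 2.7 m; only its component perpendicular to the boom, T sinθ, produces torque. sin 69.6° = 0.9373.
For rotational equilibrium, T × 2.7 × 0.9373 = 530.3, so T = 530.3 / 2.531 = 210 N.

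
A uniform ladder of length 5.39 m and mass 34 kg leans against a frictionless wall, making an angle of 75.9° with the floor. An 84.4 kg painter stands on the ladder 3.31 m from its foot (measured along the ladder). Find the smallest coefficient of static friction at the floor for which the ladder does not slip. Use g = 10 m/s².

Taking torques about the foot of the ladder:
Ladder weight 34×10 = 340 N acts at 2.695 m along the ladder; its horizontal arm is 2.695·cos75.9° = 0.6565 m → τ = 223.2 N·m clockwise.
Painter: 84.4×10 = 844 N at 3.31 m → arm 0.8064 m → τ = 680.6 N·m clockwise.
Wall normal N acts horizontally at the top; its moment arm is the height L sinθ = 5.39·sin75.9° = 5.228 m, counterclockwise.
Setting net torque to zero: N × 5.228 = 903.8 → N = 172.9 N.
ΣFx = 0 ⇒ f = N_wall = 172.9 N. ΣFy = 0 ⇒ N_floor = 1184 N.
μ_min = f / N_floor = 172.9 / 1184 = 0.146.

μ_min ≈ 0.146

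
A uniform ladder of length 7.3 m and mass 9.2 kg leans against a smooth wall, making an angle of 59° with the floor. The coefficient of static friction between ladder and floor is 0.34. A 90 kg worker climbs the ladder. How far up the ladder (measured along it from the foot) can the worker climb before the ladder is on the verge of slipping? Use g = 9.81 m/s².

d ≈ 4.18 m

Take moments about the foot of the ladder.
Ladder weight 9.2×9.81 = 90.25 N acts at 3.65 m along the ladder; its horizontal arm is 3.65·cos59° = 1.88 m → τ = 169.7 N·m clockwise.
Worker weight 90×9.81 = 882.9 N at distance d → arm d·cos59° → τ = 882.9·d·0.515 clockwise.
Wall normal N at the top has arm L sinθ = 6.257 m counterclockwise, so Στ = 0 gives N·6.257 = 169.7 + 454.7·d.
ΣFy = 0 ⇒ N_floor = 973.1 N, so the maximum friction is μ_s·N_floor = 0.34×973.1 = 330.9 N. ΣFx = 0 ⇒ N_wall = f, so at the slipping point N = 330.9 N.
Substituting: 330.9×6.257 = 169.7 + 454.7·d ⇒ d = (2070 − 169.7) / 454.7 = 4.18 m.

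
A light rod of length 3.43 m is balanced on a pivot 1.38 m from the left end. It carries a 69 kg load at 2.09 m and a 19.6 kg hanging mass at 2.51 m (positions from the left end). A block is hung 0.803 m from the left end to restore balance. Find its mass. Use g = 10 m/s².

Choose the pivot (at 1.38 m from the left end) as the axis so the support reaction has zero arm there.
Load: 69 × 10 = 690 N down at 2.09 m → arm 0.71 m, τ = 690 × 0.71 = 489.9 N·m clockwise.
Hanging mass: 19.6 × 10 = 196 N down at 2.51 m → arm 1.13 m, τ = 196 × 1.13 = 221.5 N·m clockwise.
Net moment of known loads = 711.4 N·m clockwise.
An unknown mass m at 0.803 m has arm 0.577 m; its moment is m·g·0.577 counterclockwise.
Στ = 0 ⇒ m × 10 × 0.577 = 711.4 ⇒ m = 711.4 / (10 × 0.577) = 123 kg.

m ≈ 123 kg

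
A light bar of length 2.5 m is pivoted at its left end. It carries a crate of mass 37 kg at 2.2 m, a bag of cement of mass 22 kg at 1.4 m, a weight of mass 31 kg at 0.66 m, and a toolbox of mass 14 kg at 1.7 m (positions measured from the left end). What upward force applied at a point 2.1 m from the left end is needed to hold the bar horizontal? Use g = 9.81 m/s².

Take moments about the left end.
Crate: 37 × 9.81 = 363 N down at 2.2 m → arm 2.2 m, τ = 363 × 2.2 = 798.6 N·m clockwise.
Bag of cement: 22 × 9.81 = 215.8 N down at 1.4 m → arm 1.4 m, τ = 215.8 × 1.4 = 302.1 N·m clockwise.
Weight: 31 × 9.81 = 304.1 N down at 0.66 m → arm 0.66 m, τ = 304.1 × 0.66 = 200.7 N·m clockwise.
Toolbox: 14 × 9.81 = 137.3 N down at 1.7 m → arm 1.7 m, τ = 137.3 × 1.7 = 233.4 N·m clockwise.
Net moment of the loads = 1535 N·m clockwise.
The upward force F acts at a point 2.1 m from the left end, arm 2.1 m, giving F × 2.1 counterclockwise.
For rotational equilibrium, F × 2.1 = 1535, so F = 1535 / 2.1 = 731 N.

F ≈ 731 N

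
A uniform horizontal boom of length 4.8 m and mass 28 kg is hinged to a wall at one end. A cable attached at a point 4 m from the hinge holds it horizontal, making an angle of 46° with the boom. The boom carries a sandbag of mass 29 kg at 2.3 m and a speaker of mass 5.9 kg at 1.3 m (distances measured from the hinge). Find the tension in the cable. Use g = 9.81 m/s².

Taking torques about the hinge:
Beam weight: 28 × 9.81 = 274.7 N down at 2.4 m → arm 2.4 m, τ = 274.7 × 2.4 = 659.3 N·m clockwise.
Sandbag: 29 × 9.81 = 284.5 N down at 2.3 m → arm 2.3 m, τ = 284.5 × 2.3 = 654.3 N·m clockwise.
Speaker: 5.9 × 9.81 = 57.88 N down at 1.3 m → arm 1.3 m, τ = 57.88 × 1.3 = 75.24 N·m clockwise.
Total clockwise load moment = 1389 N·m.
The cable tension T acts at 4 m; only its component perpendicular to the boom, T sinθ, produces torque. sin 46° = 0.7193.
Setting net torque to zero: T × 4 × 0.7193 = 1389 → T = 1389 / 2.877 = 483 N.

T ≈ 483 N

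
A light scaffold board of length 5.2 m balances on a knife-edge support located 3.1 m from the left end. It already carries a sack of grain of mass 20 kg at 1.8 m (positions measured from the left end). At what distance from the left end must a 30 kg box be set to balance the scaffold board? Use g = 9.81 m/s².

Choose the knife-edge support (at 3.1 m from the left end) as the axis so the support reaction has zero arm there.
Sack of grain: 20 × 9.81 = 196.2 N down at 1.8 m → arm 1.3 m, τ = 196.2 × 1.3 = 255.1 N·m counterclockwise.
Net moment of existing loads = 255.1 N·m counterclockwise.
The box weighs 30 × 9.81 = 294.3 N and must supply an equal clockwise moment, so its lever arm about the knife-edge support is 255.1 / 294.3 = 0.867 m.
That puts it at 3.1 + 0.867 = 3.97 m from the left end.

x ≈ 3.97 m from the left end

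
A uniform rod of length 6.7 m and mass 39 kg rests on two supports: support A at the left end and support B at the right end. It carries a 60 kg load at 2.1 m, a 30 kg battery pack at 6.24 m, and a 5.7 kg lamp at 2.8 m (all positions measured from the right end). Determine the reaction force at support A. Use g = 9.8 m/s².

Choose support B as the axis so its reaction then has zero moment arm.
Beam weight: 39 × 9.8 = 382.2 N down at 3.35 m → arm 3.35 m, τ = 382.2 × 3.35 = 1280 N·m counterclockwise.
Load: 60 × 9.8 = 588 N down at 2.1 m → arm 2.1 m, τ = 588 × 2.1 = 1235 N·m counterclockwise.
Battery pack: 30 × 9.8 = 294 N down at 6.24 m → arm 6.24 m, τ = 294 × 6.24 = 1835 N·m counterclockwise.
Lamp: 5.7 × 9.8 = 55.86 N down at 2.8 m → arm 2.8 m, τ = 55.86 × 2.8 = 156.4 N·m counterclockwise.
Net load moment about support B = 4506 N·m counterclockwise.
Reaction R at support A is upward at 6.7 m, arm 6.7 m → moment R × 6.7 clockwise.
For rotational equilibrium, R × 6.7 = 4506, so R = 673 N.

R_A ≈ 673 N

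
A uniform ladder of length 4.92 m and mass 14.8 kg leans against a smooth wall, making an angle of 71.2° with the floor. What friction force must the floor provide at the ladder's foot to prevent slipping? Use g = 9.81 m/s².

f ≈ 24.7 N

Taking torques about the foot of the ladder:
Ladder weight 14.8×9.81 = 145.2 N acts at 2.46 m along the ladder; its horizontal arm is 2.46·cos71.2° = 0.7928 m → τ = 115.1 N·m clockwise.
Wall normal N acts horizontally at the top; its moment arm is the height L sinθ = 4.92·sin71.2° = 4.658 m, counterclockwise.
Balancing moments: N × 4.658 = 115.1, giving N = 24.7 N.
ΣFx = 0: friction at the foot balances the wall's push, so f = N_wall = 24.7 N.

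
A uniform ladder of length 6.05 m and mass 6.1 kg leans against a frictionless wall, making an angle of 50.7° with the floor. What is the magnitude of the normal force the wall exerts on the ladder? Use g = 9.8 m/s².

Choose the foot of the ladder as the axis so the floor normal and friction both act there and drop out.
Ladder weight 6.1×9.8 = 59.78 N acts at 3.025 m along the ladder; its horizontal arm is 3.025·cos50.7° = 1.916 m → τ = 114.5 N·m clockwise.
Wall normal N acts horizontally at the top; its moment arm is the height L sinθ = 6.05·sin50.7° = 4.682 m, counterclockwise.
Στ = 0 ⇒ N × 4.682 = 114.5 ⇒ N = 24.5 N.

N_wall ≈ 24.5 N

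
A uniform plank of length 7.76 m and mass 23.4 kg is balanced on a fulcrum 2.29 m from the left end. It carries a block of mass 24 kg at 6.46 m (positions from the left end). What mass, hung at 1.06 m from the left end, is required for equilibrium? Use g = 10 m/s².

m ≈ 112 kg

Choose the fulcrum (at 2.29 m from the left end) as the axis so the support reaction has zero arm there.
Beam weight: 23.4 × 10 = 234 N down at 3.88 m → arm 1.59 m, τ = 234 × 1.59 = 372.1 N·m clockwise.
Block: 24 × 10 = 240 N down at 6.46 m → arm 4.17 m, τ = 240 × 4.17 = 1001 N·m clockwise.
Net moment of known loads = 1373 N·m clockwise.
An unknown mass m at 1.06 m has arm 1.23 m; its moment is m·g·1.23 counterclockwise.
For rotational equilibrium, m × 10 × 1.23 = 1373, so m = 1373 / (10 × 1.23) = 112 kg.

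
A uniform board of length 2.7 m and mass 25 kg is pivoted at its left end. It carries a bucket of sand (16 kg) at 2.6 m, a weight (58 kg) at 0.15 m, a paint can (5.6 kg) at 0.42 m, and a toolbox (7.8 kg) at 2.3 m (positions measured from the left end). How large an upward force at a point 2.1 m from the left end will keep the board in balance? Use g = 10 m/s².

F ≈ 497 N

Sum moments about the left end (the unknown pivot reaction has zero arm there).
Beam weight: 25 × 10 = 250 N down at 1.35 m → arm 1.35 m, τ = 250 × 1.35 = 337.5 N·m clockwise.
Bucket of sand: 16 × 10 = 160 N down at 2.6 m → arm 2.6 m, τ = 160 × 2.6 = 416 N·m clockwise.
Weight: 58 × 10 = 580 N down at 0.15 m → arm 0.15 m, τ = 580 × 0.15 = 87 N·m clockwise.
Paint can: 5.6 × 10 = 56 N down at 0.42 m → arm 0.42 m, τ = 56 × 0.42 = 23.52 N·m clockwise.
Toolbox: 7.8 × 10 = 78 N down at 2.3 m → arm 2.3 m, τ = 78 × 2.3 = 179.4 N·m clockwise.
Net moment of the loads = 1043 N·m clockwise.
The upward force F acts at a point 2.1 m from the left end, arm 2.1 m, giving F × 2.1 counterclockwise.
Balancing moments: F × 2.1 = 1043, giving F = 1043 / 2.1 = 497 N.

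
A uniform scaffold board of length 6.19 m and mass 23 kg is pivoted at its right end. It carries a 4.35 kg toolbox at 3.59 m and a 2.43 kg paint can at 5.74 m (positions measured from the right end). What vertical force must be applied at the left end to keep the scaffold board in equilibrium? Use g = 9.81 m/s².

Choose the right end as the axis so the unknown pivot reaction has zero arm there.
Beam weight: 23 × 9.81 = 225.6 N down at 3.095 m → arm 3.095 m, τ = 225.6 × 3.095 = 698.2 N·m counterclockwise.
Toolbox: 4.35 × 9.81 = 42.67 N down at 3.59 m → arm 3.59 m, τ = 42.67 × 3.59 = 153.2 N·m counterclockwise.
Paint can: 2.43 × 9.81 = 23.84 N down at 5.74 m → arm 5.74 m, τ = 23.84 × 5.74 = 136.8 N·m counterclockwise.
Net moment of the loads = 988.2 N·m counterclockwise.
The upward force F acts at the left end, arm 6.19 m, giving F × 6.19 clockwise.
Setting net torque to zero: F × 6.19 = 988.2 → F = 988.2 / 6.19 = 160 N.

F ≈ 160 N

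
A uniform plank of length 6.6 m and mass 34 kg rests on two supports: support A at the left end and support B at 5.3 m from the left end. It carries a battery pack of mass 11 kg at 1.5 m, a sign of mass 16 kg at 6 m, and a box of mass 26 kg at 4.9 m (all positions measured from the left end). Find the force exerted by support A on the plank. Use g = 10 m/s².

Choose support B as the axis so its reaction then has zero moment arm.
Beam weight: 34 × 10 = 340 N down at 3.3 m → arm 2 m, τ = 340 × 2 = 680 N·m counterclockwise.
Battery pack: 11 × 10 = 110 N down at 1.5 m → arm 3.8 m, τ = 110 × 3.8 = 418 N·m counterclockwise.
Sign: 16 × 10 = 160 N down at 6 m → arm 0.7 m, τ = 160 × 0.7 = 112 N·m clockwise.
Box: 26 × 10 = 260 N down at 4.9 m → arm 0.4 m, τ = 260 × 0.4 = 104 N·m counterclockwise.
Net load moment about support B = 1090 N·m counterclockwise.
Reaction R at support A is upward at 0 m, arm 5.3 m → moment R × 5.3 clockwise.
Balancing moments: R × 5.3 = 1090, giving R = 206 N.

R_A ≈ 206 N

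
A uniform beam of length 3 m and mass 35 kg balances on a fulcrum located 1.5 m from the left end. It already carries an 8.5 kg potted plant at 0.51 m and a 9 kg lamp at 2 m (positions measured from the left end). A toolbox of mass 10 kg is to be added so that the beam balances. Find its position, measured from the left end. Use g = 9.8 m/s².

About the fulcrum (at 1.5 m from the left end):
Beam weight: acts at the fulcrum, moment arm 0 → no torque.
Potted plant: 8.5 × 9.8 = 83.3 N down at 0.51 m → arm 0.99 m, τ = 83.3 × 0.99 = 82.47 N·m counterclockwise.
Lamp: 9 × 9.8 = 88.2 N down at 2 m → arm 0.5 m, τ = 88.2 × 0.5 = 44.1 N·m clockwise.
Net moment of existing loads = 38.37 N·m counterclockwise.
The toolbox weighs 10 × 9.8 = 98 N and must supply an equal clockwise moment, so its lever arm about the fulcrum is 38.37 / 98 = 0.392 m.
That puts it at 1.5 + 0.392 = 1.89 m from the left end.

x ≈ 1.89 m from the left end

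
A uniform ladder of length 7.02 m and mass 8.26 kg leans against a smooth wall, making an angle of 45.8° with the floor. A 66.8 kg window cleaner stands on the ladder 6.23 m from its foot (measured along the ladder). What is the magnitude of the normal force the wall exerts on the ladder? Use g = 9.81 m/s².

Taking torques about the foot of the ladder:
Ladder weight 8.26×9.81 = 81.03 N acts at 3.51 m along the ladder; its horizontal arm is 3.51·cos45.8° = 2.447 m → τ = 198.3 N·m clockwise.
Window cleaner: 66.8×9.81 = 655.3 N at 6.23 m → arm 4.343 m → τ = 2846 N·m clockwise.
Wall normal N acts horizontally at the top; its moment arm is the height L sinθ = 7.02·sin45.8° = 5.033 m, counterclockwise.
For rotational equilibrium, N × 5.033 = 3044, so N = 605 N.

N_wall ≈ 605 N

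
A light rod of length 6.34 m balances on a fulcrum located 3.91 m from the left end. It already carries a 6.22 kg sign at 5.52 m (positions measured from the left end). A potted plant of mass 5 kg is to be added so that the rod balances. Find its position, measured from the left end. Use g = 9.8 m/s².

x ≈ 1.91 m from the left end

About the fulcrum (at 3.91 m from the left end):
Sign: 6.22 × 9.8 = 60.96 N down at 5.52 m → arm 1.61 m, τ = 60.96 × 1.61 = 98.15 N·m clockwise.
Net moment of existing loads = 98.15 N·m clockwise.
The potted plant weighs 5 × 9.8 = 49 N and must supply an equal counterclockwise moment, so its lever arm about the fulcrum is 98.15 / 49 = 2 m.
That puts it at 3.91 − 2 = 1.91 m from the left end.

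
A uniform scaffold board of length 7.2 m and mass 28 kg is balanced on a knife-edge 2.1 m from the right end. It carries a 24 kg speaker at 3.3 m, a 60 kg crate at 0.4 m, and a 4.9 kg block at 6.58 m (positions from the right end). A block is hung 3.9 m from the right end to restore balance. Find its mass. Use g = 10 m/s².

About the knife-edge (at 2.1 m from the right end):
Beam weight: 28 × 10 = 280 N down at 3.6 m → arm 1.5 m, τ = 280 × 1.5 = 420 N·m counterclockwise.
Speaker: 24 × 10 = 240 N down at 3.3 m → arm 1.2 m, τ = 240 × 1.2 = 288 N·m counterclockwise.
Crate: 60 × 10 = 600 N down at 0.4 m → arm 1.7 m, τ = 600 × 1.7 = 1020 N·m clockwise.
Block: 4.9 × 10 = 49 N down at 6.58 m → arm 4.48 m, τ = 49 × 4.48 = 219.5 N·m counterclockwise.
Net moment of known loads = 92.5 N·m clockwise.
An unknown mass m at 3.9 m has arm 1.8 m; its moment is m·g·1.8 counterclockwise.
Στ = 0 ⇒ m × 10 × 1.8 = 92.5 ⇒ m = 92.5 / (10 × 1.8) = 5.14 kg.

m ≈ 5.14 kg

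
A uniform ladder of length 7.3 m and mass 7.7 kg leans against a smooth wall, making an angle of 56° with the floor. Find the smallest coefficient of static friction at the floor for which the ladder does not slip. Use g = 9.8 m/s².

Choose the foot of the ladder as the axis so the floor normal and friction both act there and drop out.
Ladder weight 7.7×9.8 = 75.46 N acts at 3.65 m along the ladder; its horizontal arm is 3.65·cos56° = 2.041 m → τ = 154 N·m clockwise.
Wall normal N acts horizontally at the top; its moment arm is the height L sinθ = 7.3·sin56° = 6.052 m, counterclockwise.
Στ = 0 ⇒ N × 6.052 = 154 ⇒ N = 25.45 N.
ΣFx = 0 ⇒ f = N_wall = 25.45 N. ΣFy = 0 ⇒ N_floor = 75.46 N.
μ_min = f / N_floor = 25.45 / 75.46 = 0.337.

μ_min ≈ 0.337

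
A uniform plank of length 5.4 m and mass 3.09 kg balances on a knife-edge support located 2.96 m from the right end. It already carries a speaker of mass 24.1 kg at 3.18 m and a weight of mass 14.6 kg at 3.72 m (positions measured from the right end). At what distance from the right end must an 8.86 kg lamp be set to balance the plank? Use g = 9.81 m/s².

Take moments about the knife-edge support (at 2.96 m from the right end).
Beam weight: 3.09 × 9.81 = 30.31 N down at 2.7 m → arm 0.26 m, τ = 30.31 × 0.26 = 7.881 N·m clockwise.
Speaker: 24.1 × 9.81 = 236.4 N down at 3.18 m → arm 0.22 m, τ = 236.4 × 0.22 = 52.01 N·m counterclockwise.
Weight: 14.6 × 9.81 = 143.2 N down at 3.72 m → arm 0.76 m, τ = 143.2 × 0.76 = 108.8 N·m counterclockwise.
Net moment of existing loads = 152.9 N·m counterclockwise.
The lamp weighs 8.86 × 9.81 = 86.92 N and must supply an equal clockwise moment, so its lever arm about the knife-edge support is 152.9 / 86.92 = 1.76 m.
That puts it at 2.96 − 1.76 = 1.2 m from the right end.

x ≈ 1.2 m from the right end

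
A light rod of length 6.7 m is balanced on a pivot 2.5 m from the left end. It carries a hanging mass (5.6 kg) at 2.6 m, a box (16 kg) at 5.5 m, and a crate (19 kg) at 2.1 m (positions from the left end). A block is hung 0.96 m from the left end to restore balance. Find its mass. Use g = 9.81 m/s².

m ≈ 26.6 kg

Taking torques about the pivot (at 2.5 m from the left end):
Hanging mass: 5.6 × 9.81 = 54.94 N down at 2.6 m → arm 0.1 m, τ = 54.94 × 0.1 = 5.494 N·m clockwise.
Box: 16 × 9.81 = 157 N down at 5.5 m → arm 3 m, τ = 157 × 3 = 471 N·m clockwise.
Crate: 19 × 9.81 = 186.4 N down at 2.1 m → arm 0.4 m, τ = 186.4 × 0.4 = 74.56 N·m counterclockwise.
Net moment of known loads = 401.9 N·m clockwise.
An unknown mass m at 0.96 m has arm 1.54 m; its moment is m·g·1.54 counterclockwise.
Balancing moments: m × 9.81 × 1.54 = 401.9, giving m = 401.9 / (9.81 × 1.54) = 26.6 kg.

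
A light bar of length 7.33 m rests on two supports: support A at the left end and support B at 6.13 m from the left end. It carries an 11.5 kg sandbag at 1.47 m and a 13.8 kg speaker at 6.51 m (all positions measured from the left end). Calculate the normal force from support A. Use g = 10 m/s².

R_A ≈ 78.9 N

Take moments about support B.
Sandbag: 11.5 × 10 = 115 N down at 1.47 m → arm 4.66 m, τ = 115 × 4.66 = 535.9 N·m counterclockwise.
Speaker: 13.8 × 10 = 138 N down at 6.51 m → arm 0.38 m, τ = 138 × 0.38 = 52.44 N·m clockwise.
Net load moment about support B = 483.5 N·m counterclockwise.
Reaction R at support A is upward at 0 m, arm 6.13 m → moment R × 6.13 clockwise.
Balancing moments: R × 6.13 = 483.5, giving R = 78.9 N.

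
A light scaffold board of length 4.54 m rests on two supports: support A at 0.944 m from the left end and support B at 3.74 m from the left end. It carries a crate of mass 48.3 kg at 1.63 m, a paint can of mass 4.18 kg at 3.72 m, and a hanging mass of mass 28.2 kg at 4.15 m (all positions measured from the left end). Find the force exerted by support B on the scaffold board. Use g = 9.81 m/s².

R_B ≈ 474 N

Choose support A as the axis so its reaction then has zero moment arm.
Crate: 48.3 × 9.81 = 473.8 N down at 1.63 m → arm 0.686 m, τ = 473.8 × 0.686 = 325 N·m clockwise.
Paint can: 4.18 × 9.81 = 41.01 N down at 3.72 m → arm 2.776 m, τ = 41.01 × 2.776 = 113.8 N·m clockwise.
Hanging mass: 28.2 × 9.81 = 276.6 N down at 4.15 m → arm 3.206 m, τ = 276.6 × 3.206 = 886.8 N·m clockwise.
Net load moment about support A = 1326 N·m clockwise.
Reaction R at support B is upward at 3.74 m, arm 2.796 m → moment R × 2.796 counterclockwise.
For rotational equilibrium, R × 2.796 = 1326, so R = 474 N.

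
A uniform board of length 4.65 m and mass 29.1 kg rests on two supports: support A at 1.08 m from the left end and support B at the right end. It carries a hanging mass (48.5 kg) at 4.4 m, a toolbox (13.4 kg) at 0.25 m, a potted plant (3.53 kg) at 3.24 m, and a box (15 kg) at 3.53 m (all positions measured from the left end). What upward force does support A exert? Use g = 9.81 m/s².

About support B:
Beam weight: 29.1 × 9.81 = 285.5 N down at 2.325 m → arm 2.325 m, τ = 285.5 × 2.325 = 663.8 N·m counterclockwise.
Hanging mass: 48.5 × 9.81 = 475.8 N down at 4.4 m → arm 0.25 m, τ = 475.8 × 0.25 = 119 N·m counterclockwise.
Toolbox: 13.4 × 9.81 = 131.5 N down at 0.25 m → arm 4.4 m, τ = 131.5 × 4.4 = 578.6 N·m counterclockwise.
Potted plant: 3.53 × 9.81 = 34.63 N down at 3.24 m → arm 1.41 m, τ = 34.63 × 1.41 = 48.83 N·m counterclockwise.
Box: 15 × 9.81 = 147.2 N down at 3.53 m → arm 1.12 m, τ = 147.2 × 1.12 = 164.9 N·m counterclockwise.
Net load moment about support B = 1575 N·m counterclockwise.
Reaction R at support A is upward at 1.08 m, arm 3.57 m → moment R × 3.57 clockwise.
For rotational equilibrium, R × 3.57 = 1575, so R = 441 N.

R_A ≈ 441 N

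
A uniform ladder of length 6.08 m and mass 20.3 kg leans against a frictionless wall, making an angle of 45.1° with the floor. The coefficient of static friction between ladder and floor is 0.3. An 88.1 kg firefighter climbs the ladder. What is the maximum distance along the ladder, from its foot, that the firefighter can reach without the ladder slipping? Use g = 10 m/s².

d ≈ 1.55 m

Taking torques about the foot of the ladder:
Ladder weight 20.3×10 = 203 N acts at 3.04 m along the ladder; its horizontal arm is 3.04·cos45.1° = 2.146 m → τ = 435.6 N·m clockwise.
Firefighter weight 88.1×10 = 881 N at distance d → arm d·cos45.1° → τ = 881·d·0.7059 clockwise.
Wall normal N at the top has arm L sinθ = 4.307 m counterclockwise, so Στ = 0 gives N·4.307 = 435.6 + 621.9·d.
ΣFy = 0 ⇒ N_floor = 1084 N, so the maximum friction is μ_s·N_floor = 0.3×1084 = 325.2 N. ΣFx = 0 ⇒ N_wall = f, so at the slipping point N = 325.2 N.
Substituting: 325.2×4.307 = 435.6 + 621.9·d ⇒ d = (1401 − 435.6) / 621.9 = 1.55 m.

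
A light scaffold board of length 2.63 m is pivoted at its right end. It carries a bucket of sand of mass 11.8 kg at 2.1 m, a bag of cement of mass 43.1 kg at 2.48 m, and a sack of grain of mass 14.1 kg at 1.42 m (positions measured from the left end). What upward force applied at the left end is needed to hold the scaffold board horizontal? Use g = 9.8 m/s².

Sum moments about the right end (the unknown pivot reaction has zero arm there).
Bucket of sand: 11.8 × 9.8 = 115.6 N down at 2.1 m → arm 0.53 m, τ = 115.6 × 0.53 = 61.27 N·m counterclockwise.
Bag of cement: 43.1 × 9.8 = 422.4 N down at 2.48 m → arm 0.15 m, τ = 422.4 × 0.15 = 63.36 N·m counterclockwise.
Sack of grain: 14.1 × 9.8 = 138.2 N down at 1.42 m → arm 1.21 m, τ = 138.2 × 1.21 = 167.2 N·m counterclockwise.
Net moment of the loads = 291.8 N·m counterclockwise.
The upward force F acts at the left end, arm 2.63 m, giving F × 2.63 clockwise.
For rotational equilibrium, F × 2.63 = 291.8, so F = 291.8 / 2.63 = 111 N.

F ≈ 111 N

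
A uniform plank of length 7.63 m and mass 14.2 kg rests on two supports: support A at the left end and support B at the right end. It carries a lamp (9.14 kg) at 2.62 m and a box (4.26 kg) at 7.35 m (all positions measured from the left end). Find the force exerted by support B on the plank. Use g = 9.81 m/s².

Sum moments about support A (its reaction then has zero moment arm).
Beam weight: 14.2 × 9.81 = 139.3 N down at 3.815 m → arm 3.815 m, τ = 139.3 × 3.815 = 531.4 N·m clockwise.
Lamp: 9.14 × 9.81 = 89.66 N down at 2.62 m → arm 2.62 m, τ = 89.66 × 2.62 = 234.9 N·m clockwise.
Box: 4.26 × 9.81 = 41.79 N down at 7.35 m → arm 7.35 m, τ = 41.79 × 7.35 = 307.2 N·m clockwise.
Net load moment about support A = 1074 N·m clockwise.
Reaction R at support B is upward at 7.63 m, arm 7.63 m → moment R × 7.63 counterclockwise.
Στ = 0 ⇒ R × 7.63 = 1074 ⇒ R = 141 N.

R_B ≈ 141 N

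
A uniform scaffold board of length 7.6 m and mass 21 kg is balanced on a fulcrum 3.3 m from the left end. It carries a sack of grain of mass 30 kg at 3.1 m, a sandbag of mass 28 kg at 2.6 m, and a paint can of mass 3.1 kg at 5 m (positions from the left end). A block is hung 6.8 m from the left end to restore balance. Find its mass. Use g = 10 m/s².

Choose the fulcrum (at 3.3 m from the left end) as the axis so the support reaction has zero arm there.
Beam weight: 21 × 10 = 210 N down at 3.8 m → arm 0.5 m, τ = 210 × 0.5 = 105 N·m clockwise.
Sack of grain: 30 × 10 = 300 N down at 3.1 m → arm 0.2 m, τ = 300 × 0.2 = 60 N·m counterclockwise.
Sandbag: 28 × 10 = 280 N down at 2.6 m → arm 0.7 m, τ = 280 × 0.7 = 196 N·m counterclockwise.
Paint can: 3.1 × 10 = 31 N down at 5 m → arm 1.7 m, τ = 31 × 1.7 = 52.7 N·m clockwise.
Net moment of known loads = 98.3 N·m counterclockwise.
An unknown mass m at 6.8 m has arm 3.5 m; its moment is m·g·3.5 clockwise.
For rotational equilibrium, m × 10 × 3.5 = 98.3, so m = 98.3 / (10 × 3.5) = 2.81 kg.

m ≈ 2.81 kg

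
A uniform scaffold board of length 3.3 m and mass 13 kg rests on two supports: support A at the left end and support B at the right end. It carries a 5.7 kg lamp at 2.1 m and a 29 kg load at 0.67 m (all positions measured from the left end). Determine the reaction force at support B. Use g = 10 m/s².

R_B ≈ 160 N

About support A:
Beam weight: 13 × 10 = 130 N down at 1.65 m → arm 1.65 m, τ = 130 × 1.65 = 214.5 N·m clockwise.
Lamp: 5.7 × 10 = 57 N down at 2.1 m → arm 2.1 m, τ = 57 × 2.1 = 119.7 N·m clockwise.
Load: 29 × 10 = 290 N down at 0.67 m → arm 0.67 m, τ = 290 × 0.67 = 194.3 N·m clockwise.
Net load moment about support A = 528.5 N·m clockwise.
Reaction R at support B is upward at 3.3 m, arm 3.3 m → moment R × 3.3 counterclockwise.
Στ = 0 ⇒ R × 3.3 = 528.5 ⇒ R = 160 N.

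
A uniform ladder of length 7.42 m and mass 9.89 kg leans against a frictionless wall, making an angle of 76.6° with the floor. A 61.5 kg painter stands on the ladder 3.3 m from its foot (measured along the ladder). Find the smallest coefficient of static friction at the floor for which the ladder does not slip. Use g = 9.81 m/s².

μ_min ≈ 0.108

Sum moments about the foot of the ladder (the floor normal and friction both act there and drop out).
Ladder weight 9.89×9.81 = 97.02 N acts at 3.71 m along the ladder; its horizontal arm is 3.71·cos76.6° = 0.8598 m → τ = 83.42 N·m clockwise.
Painter: 61.5×9.81 = 603.3 N at 3.3 m → arm 0.7648 m → τ = 461.4 N·m clockwise.
Wall normal N acts horizontally at the top; its moment arm is the height L sinθ = 7.42·sin76.6° = 7.218 m, counterclockwise.
Setting net torque to zero: N × 7.218 = 544.8 → N = 75.48 N.
ΣFx = 0 ⇒ f = N_wall = 75.48 N. ΣFy = 0 ⇒ N_floor = 700.3 N.
μ_min = f / N_floor = 75.48 / 700.3 = 0.108.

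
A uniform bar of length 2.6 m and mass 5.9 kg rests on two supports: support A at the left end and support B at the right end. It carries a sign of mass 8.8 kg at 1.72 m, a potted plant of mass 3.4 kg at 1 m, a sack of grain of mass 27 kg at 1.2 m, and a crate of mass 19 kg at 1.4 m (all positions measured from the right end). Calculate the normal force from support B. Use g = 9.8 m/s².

R_B ≈ 307 N

Taking torques about support A:
Beam weight: 5.9 × 9.8 = 57.82 N down at 1.3 m → arm 1.3 m, τ = 57.82 × 1.3 = 75.17 N·m clockwise.
Sign: 8.8 × 9.8 = 86.24 N down at 1.72 m → arm 0.88 m, τ = 86.24 × 0.88 = 75.89 N·m clockwise.
Potted plant: 3.4 × 9.8 = 33.32 N down at 1 m → arm 1.6 m, τ = 33.32 × 1.6 = 53.31 N·m clockwise.
Sack of grain: 27 × 9.8 = 264.6 N down at 1.2 m → arm 1.4 m, τ = 264.6 × 1.4 = 370.4 N·m clockwise.
Crate: 19 × 9.8 = 186.2 N down at 1.4 m → arm 1.2 m, τ = 186.2 × 1.2 = 223.4 N·m clockwise.
Net load moment about support A = 798.2 N·m clockwise.
Reaction R at support B is upward at 0 m, arm 2.6 m → moment R × 2.6 counterclockwise.
For rotational equilibrium, R × 2.6 = 798.2, so R = 307 N.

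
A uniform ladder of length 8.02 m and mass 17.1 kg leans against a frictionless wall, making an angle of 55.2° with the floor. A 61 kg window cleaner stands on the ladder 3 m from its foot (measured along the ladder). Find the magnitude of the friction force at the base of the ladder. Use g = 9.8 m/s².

f ≈ 214 N

Taking torques about the foot of the ladder:
Ladder weight 17.1×9.8 = 167.6 N acts at 4.01 m along the ladder; its horizontal arm is 4.01·cos55.2° = 2.289 m → τ = 383.6 N·m clockwise.
Window cleaner: 61×9.8 = 597.8 N at 3 m → arm 1.712 m → τ = 1023 N·m clockwise.
Wall normal N acts horizontally at the top; its moment arm is the height L sinθ = 8.02·sin55.2° = 6.586 m, counterclockwise.
For rotational equilibrium, N × 6.586 = 1407, so N = 214 N.
ΣFx = 0: friction at the foot balances the wall's push, so f = N_wall = 214 N.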